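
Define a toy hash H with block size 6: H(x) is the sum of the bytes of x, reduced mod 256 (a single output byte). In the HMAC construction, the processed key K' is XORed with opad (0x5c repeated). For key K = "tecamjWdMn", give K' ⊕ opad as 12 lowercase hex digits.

b65c5c5c5c5c

Key "tecamjWdMn" = 74 65 63 61 6d 6a 57 64 4d 6e is 10 bytes > B = 6, so hash it first: H(key) = ea, then zero-pad to 6 bytes: K' = ea 00 00 00 00 00.
XOR each byte with 0x5c: ea⊕5c=b6, 00⊕5c=5c, 00⊕5c=5c, 00⊕5c=5c, 00⊕5c=5c, 00⊕5c=5c.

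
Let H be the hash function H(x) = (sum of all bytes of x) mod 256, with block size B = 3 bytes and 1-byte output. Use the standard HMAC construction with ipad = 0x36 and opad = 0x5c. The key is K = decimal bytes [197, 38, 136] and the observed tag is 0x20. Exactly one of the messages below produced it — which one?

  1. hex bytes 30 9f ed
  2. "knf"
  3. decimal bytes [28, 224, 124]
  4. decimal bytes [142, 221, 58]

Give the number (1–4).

3

Key decimal bytes [197, 38, 136] = c5 26 88 is exactly B = 3 bytes: K' = c5 26 88.
K' ⊕ ipad = f3 10 be; K' ⊕ opad = 99 7a d4.
m1: inner = H(f3 10 be 30 9f ed) = 7d; tag = H(99 7a d4 7d) = 64
m2: inner = H(f3 10 be 6b 6e 66) = 00; tag = H(99 7a d4 00) = e7
m3: inner = H(f3 10 be 1c e0 7c) = 39; tag = H(99 7a d4 39) = 20 ← matches
m4: inner = H(f3 10 be 8e dd 3a) = 66; tag = H(99 7a d4 66) = 4d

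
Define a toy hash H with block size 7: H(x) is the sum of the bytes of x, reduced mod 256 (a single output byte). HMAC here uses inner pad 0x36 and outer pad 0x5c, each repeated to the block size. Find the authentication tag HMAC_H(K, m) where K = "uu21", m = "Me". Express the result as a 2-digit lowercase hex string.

26

Key "uu21" = 75 75 32 31 is 4 bytes ≤ B = 7; zero-pad to 7 bytes: K' = 75 75 32 31 00 00 00.
K' ⊕ ipad = 43 43 04 07 36 36 36.  K' ⊕ opad = 29 29 6e 6d 5c 5c 5c.
Inner input = (K'⊕ipad) ∥ m = 43 43 04 07 36 36 36 ∥ 4d 65.
Inner hash: sum = 67+67+4+7+54+54+54+77+101 = 485; mod 256 = 229 → e5.
Outer input = (K'⊕opad) ∥ inner = 29 29 6e 6d 5c 5c 5c ∥ e5.
Outer hash (tag): sum = 41+41+110+109+92+92+92+229 = 806; mod 256 = 38 → 26.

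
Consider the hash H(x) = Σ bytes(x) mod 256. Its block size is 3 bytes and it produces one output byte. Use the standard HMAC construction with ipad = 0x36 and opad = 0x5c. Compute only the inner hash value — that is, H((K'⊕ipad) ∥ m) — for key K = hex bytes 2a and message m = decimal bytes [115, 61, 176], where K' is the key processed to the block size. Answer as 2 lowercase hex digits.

e8

Key hex bytes 2a is 1 byte ≤ B = 3; zero-pad to 3 bytes: K' = 2a 00 00.
K' ⊕ ipad = 1c 36 36.
Inner input = 1c 36 36 ∥ 73 3d b0.
Inner hash: sum = 28+54+54+115+61+176 = 488; mod 256 = 232 → e8.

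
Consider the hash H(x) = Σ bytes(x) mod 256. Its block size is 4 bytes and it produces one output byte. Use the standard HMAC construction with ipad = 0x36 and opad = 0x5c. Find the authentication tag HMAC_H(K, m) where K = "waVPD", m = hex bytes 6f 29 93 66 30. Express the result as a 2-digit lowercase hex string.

09

Key "waVPD" = 77 61 56 50 44 is 5 bytes > B = 4, so hash it first: H(key) = c2, then zero-pad to 4 bytes: K' = c2 00 00 00.
K' ⊕ ipad = f4 36 36 36.  K' ⊕ opad = 9e 5c 5c 5c.
Inner input = (K'⊕ipad) ∥ m = f4 36 36 36 ∥ 6f 29 93 66 30.
Inner hash: sum = 244+54+54+54+111+41+147+102+48 = 855; mod 256 = 87 → 57.
Outer input = (K'⊕opad) ∥ inner = 9e 5c 5c 5c ∥ 57.
Outer hash (tag): sum = 158+92+92+92+87 = 521; mod 256 = 9 → 09.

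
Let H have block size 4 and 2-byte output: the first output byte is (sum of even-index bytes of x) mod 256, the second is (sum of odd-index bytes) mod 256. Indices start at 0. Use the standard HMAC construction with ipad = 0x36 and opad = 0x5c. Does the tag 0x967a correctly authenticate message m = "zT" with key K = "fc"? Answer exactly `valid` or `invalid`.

Key "fc" = 66 63 is 2 bytes ≤ B = 4; zero-pad to 4 bytes: K' = 66 63 00 00.
K' ⊕ ipad = 50 55 36 36; K' ⊕ opad = 3a 3f 5c 5c.
Inner hash: even-index sum = 256 mod 256 = 0; odd-index sum = 223 mod 256 = 223 → 00 df.
Outer hash (recomputed tag): even-index sum = 150 mod 256 = 150; odd-index sum = 378 mod 256 = 122 → 96 7a.
Recomputed tag = 967a; claimed = 967a → match.

valid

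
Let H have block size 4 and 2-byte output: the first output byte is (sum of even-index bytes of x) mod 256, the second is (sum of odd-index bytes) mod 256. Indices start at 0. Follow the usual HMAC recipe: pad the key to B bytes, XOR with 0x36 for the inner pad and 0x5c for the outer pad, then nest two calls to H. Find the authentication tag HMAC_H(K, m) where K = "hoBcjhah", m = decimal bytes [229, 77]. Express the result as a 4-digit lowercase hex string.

Key "hoBcjhah" = 68 6f 42 63 6a 68 61 68 is 8 bytes > B = 4, so hash it first: H(key) = 75 a2, then zero-pad to 4 bytes: K' = 75 a2 00 00.
K' ⊕ ipad = 43 94 36 36.  K' ⊕ opad = 29 fe 5c 5c.
Inner input = (K'⊕ipad) ∥ m = 43 94 36 36 ∥ e5 4d.
Inner hash: even-index sum = 350 mod 256 = 94; odd-index sum = 279 mod 256 = 23 → 5e 17.
Outer input = (K'⊕opad) ∥ inner = 29 fe 5c 5c ∥ 5e 17.
Outer hash (tag): even-index sum = 227 mod 256 = 227; odd-index sum = 369 mod 256 = 113 → e3 71.

e371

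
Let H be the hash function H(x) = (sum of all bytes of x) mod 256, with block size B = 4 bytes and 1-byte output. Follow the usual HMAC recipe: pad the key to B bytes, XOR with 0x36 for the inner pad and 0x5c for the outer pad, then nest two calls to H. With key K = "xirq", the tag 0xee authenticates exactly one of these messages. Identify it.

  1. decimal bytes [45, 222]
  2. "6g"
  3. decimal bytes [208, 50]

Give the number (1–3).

3

Key "xirq" = 78 69 72 71 is exactly B = 4 bytes: K' = 78 69 72 71.
K' ⊕ ipad = 4e 5f 44 47; K' ⊕ opad = 24 35 2e 2d.
m1: inner = H(4e 5f 44 47 2d de) = 43; tag = H(24 35 2e 2d 43) = f7
m2: inner = H(4e 5f 44 47 36 67) = d5; tag = H(24 35 2e 2d d5) = 89
m3: inner = H(4e 5f 44 47 d0 32) = 3a; tag = H(24 35 2e 2d 3a) = ee ← matches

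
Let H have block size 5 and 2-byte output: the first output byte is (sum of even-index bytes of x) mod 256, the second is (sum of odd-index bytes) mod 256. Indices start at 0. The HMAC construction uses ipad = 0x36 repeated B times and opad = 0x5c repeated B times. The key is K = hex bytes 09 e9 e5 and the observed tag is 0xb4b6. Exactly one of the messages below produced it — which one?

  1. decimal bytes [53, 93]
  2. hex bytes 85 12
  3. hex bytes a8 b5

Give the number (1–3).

1

Key hex bytes 09 e9 e5 is 3 bytes ≤ B = 5; zero-pad to 5 bytes: K' = 09 e9 e5 00 00.
K' ⊕ ipad = 3f df d3 36 36; K' ⊕ opad = 55 b5 b9 5c 5c.
m1: inner = H(3f df d3 36 36 35 5d) = a5 4a; tag = H(55 b5 b9 5c 5c a5 4a) = b4b6 ← matches
m2: inner = H(3f df d3 36 36 85 12) = 5a 9a; tag = H(55 b5 b9 5c 5c 5a 9a) = 046b
m3: inner = H(3f df d3 36 36 a8 b5) = fd bd; tag = H(55 b5 b9 5c 5c fd bd) = 270e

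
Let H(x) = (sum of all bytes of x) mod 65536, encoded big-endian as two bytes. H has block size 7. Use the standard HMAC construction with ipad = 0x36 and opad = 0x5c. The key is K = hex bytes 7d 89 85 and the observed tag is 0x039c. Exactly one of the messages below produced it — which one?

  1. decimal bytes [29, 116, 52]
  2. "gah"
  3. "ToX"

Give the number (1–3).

Key hex bytes 7d 89 85 is 3 bytes ≤ B = 7; zero-pad to 7 bytes: K' = 7d 89 85 00 00 00 00.
K' ⊕ ipad = 4b bf b3 36 36 36 36; K' ⊕ opad = 21 d5 d9 5c 5c 5c 5c.
m1: inner = H(4b bf b3 36 36 36 36 1d 74 34) = 03 5a; tag = H(21 d5 d9 5c 5c 5c 5c 03 5a) = 039c ← matches
m2: inner = H(4b bf b3 36 36 36 36 67 61 68) = 03 c5; tag = H(21 d5 d9 5c 5c 5c 5c 03 c5) = 0407
m3: inner = H(4b bf b3 36 36 36 36 54 6f 58) = 03 b0; tag = H(21 d5 d9 5c 5c 5c 5c 03 b0) = 03f2

1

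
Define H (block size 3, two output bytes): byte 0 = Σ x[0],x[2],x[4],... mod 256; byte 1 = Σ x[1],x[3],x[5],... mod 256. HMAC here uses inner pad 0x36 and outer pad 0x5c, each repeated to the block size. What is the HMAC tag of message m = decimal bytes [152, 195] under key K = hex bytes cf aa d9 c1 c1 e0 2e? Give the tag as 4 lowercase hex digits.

Key hex bytes cf aa d9 c1 c1 e0 2e is 7 bytes > B = 3, so hash it first: H(key) = 97 4b, then zero-pad to 3 bytes: K' = 97 4b 00.
K' ⊕ ipad = a1 7d 36.  K' ⊕ opad = cb 17 5c.
Inner input = (K'⊕ipad) ∥ m = a1 7d 36 ∥ 98 c3.
Inner hash: even-index sum = 410 mod 256 = 154; odd-index sum = 277 mod 256 = 21 → 9a 15.
Outer input = (K'⊕opad) ∥ inner = cb 17 5c ∥ 9a 15.
Outer hash (tag): even-index sum = 316 mod 256 = 60; odd-index sum = 177 mod 256 = 177 → 3c b1.

3cb1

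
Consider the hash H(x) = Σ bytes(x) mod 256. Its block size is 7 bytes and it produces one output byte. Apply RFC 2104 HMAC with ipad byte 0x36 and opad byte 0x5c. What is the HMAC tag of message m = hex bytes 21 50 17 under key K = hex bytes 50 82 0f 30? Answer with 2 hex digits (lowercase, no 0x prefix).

40

Key hex bytes 50 82 0f 30 is 4 bytes ≤ B = 7; zero-pad to 7 bytes: K' = 50 82 0f 30 00 00 00.
K' ⊕ ipad = 66 b4 39 06 36 36 36.  K' ⊕ opad = 0c de 53 6c 5c 5c 5c.
Inner input = (K'⊕ipad) ∥ m = 66 b4 39 06 36 36 36 ∥ 21 50 17.
Inner hash: sum = 102+180+57+6+54+54+54+33+80+23 = 643; mod 256 = 131 → 83.
Outer input = (K'⊕opad) ∥ inner = 0c de 53 6c 5c 5c 5c ∥ 83.
Outer hash (tag): sum = 12+222+83+108+92+92+92+131 = 832; mod 256 = 64 → 40.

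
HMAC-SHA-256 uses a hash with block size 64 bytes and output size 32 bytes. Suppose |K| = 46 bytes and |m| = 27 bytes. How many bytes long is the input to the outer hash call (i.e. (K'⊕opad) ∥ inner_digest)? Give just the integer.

Key is 46 ≤ 64 bytes, zero-padded: |K'| = 64.
Outer input = (K'⊕opad) ∥ H(inner) → 64 + 32 = 96 bytes.

96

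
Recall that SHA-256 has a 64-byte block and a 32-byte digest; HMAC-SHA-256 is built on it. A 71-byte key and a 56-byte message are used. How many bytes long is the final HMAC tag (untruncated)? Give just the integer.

The tag is one SHA-256 digest: 32 bytes.

32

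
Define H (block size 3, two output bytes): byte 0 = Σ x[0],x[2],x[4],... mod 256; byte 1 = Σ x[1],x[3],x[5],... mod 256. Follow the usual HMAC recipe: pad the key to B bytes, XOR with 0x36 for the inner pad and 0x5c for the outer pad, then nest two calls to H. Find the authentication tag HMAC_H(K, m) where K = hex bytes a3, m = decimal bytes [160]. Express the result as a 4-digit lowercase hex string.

3127

Key hex bytes a3 is 1 byte ≤ B = 3; zero-pad to 3 bytes: K' = a3 00 00.
K' ⊕ ipad = 95 36 36.  K' ⊕ opad = ff 5c 5c.
Inner input = (K'⊕ipad) ∥ m = 95 36 36 ∥ a0.
Inner hash: even-index sum = 203 mod 256 = 203; odd-index sum = 214 mod 256 = 214 → cb d6.
Outer input = (K'⊕opad) ∥ inner = ff 5c 5c ∥ cb d6.
Outer hash (tag): even-index sum = 561 mod 256 = 49; odd-index sum = 295 mod 256 = 39 → 31 27.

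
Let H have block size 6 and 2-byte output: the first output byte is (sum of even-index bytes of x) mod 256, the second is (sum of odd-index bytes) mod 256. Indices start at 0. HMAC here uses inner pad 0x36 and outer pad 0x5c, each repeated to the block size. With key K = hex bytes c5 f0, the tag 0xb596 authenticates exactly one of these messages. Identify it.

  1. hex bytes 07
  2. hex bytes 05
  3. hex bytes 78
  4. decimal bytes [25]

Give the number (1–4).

Key hex bytes c5 f0 is 2 bytes ≤ B = 6; zero-pad to 6 bytes: K' = c5 f0 00 00 00 00.
K' ⊕ ipad = f3 c6 36 36 36 36; K' ⊕ opad = 99 ac 5c 5c 5c 5c.
m1: inner = H(f3 c6 36 36 36 36 07) = 66 32; tag = H(99 ac 5c 5c 5c 5c 66 32) = b796
m2: inner = H(f3 c6 36 36 36 36 05) = 64 32; tag = H(99 ac 5c 5c 5c 5c 64 32) = b596 ← matches
m3: inner = H(f3 c6 36 36 36 36 78) = d7 32; tag = H(99 ac 5c 5c 5c 5c d7 32) = 2896
m4: inner = H(f3 c6 36 36 36 36 19) = 78 32; tag = H(99 ac 5c 5c 5c 5c 78 32) = c996

2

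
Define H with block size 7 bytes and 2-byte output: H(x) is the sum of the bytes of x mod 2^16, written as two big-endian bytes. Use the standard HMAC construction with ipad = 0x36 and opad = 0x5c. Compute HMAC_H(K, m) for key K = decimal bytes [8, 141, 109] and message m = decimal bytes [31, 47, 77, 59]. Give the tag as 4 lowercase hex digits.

02cb

Key decimal bytes [8, 141, 109] = 08 8d 6d is 3 bytes ≤ B = 7; zero-pad to 7 bytes: K' = 08 8d 6d 00 00 00 00.
K' ⊕ ipad = 3e bb 5b 36 36 36 36.  K' ⊕ opad = 54 d1 31 5c 5c 5c 5c.
Inner input = (K'⊕ipad) ∥ m = 3e bb 5b 36 36 36 36 ∥ 1f 2f 4d 3b.
Inner hash: sum = 62+187+91+54+54+54+54+31+47+77+59 = 770 → 03 02.
Outer input = (K'⊕opad) ∥ inner = 54 d1 31 5c 5c 5c 5c ∥ 03 02.
Outer hash (tag): sum = 84+209+49+92+92+92+92+3+2 = 715 → 02 cb.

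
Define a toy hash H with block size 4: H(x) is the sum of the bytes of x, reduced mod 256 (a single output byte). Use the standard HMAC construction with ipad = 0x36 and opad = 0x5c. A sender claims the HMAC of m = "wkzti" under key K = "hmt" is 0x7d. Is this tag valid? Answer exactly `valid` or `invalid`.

Key "hmt" = 68 6d 74 is 3 bytes ≤ B = 4; zero-pad to 4 bytes: K' = 68 6d 74 00.
K' ⊕ ipad = 5e 5b 42 36; K' ⊕ opad = 34 31 28 5c.
Inner hash: sum = 94+91+66+54+119+107+122+116+105 = 874; mod 256 = 106 → 6a.
Outer hash (recomputed tag): sum = 52+49+40+92+106 = 339; mod 256 = 83 → 53.
Recomputed tag = 53; claimed = 7d → mismatch.

invalid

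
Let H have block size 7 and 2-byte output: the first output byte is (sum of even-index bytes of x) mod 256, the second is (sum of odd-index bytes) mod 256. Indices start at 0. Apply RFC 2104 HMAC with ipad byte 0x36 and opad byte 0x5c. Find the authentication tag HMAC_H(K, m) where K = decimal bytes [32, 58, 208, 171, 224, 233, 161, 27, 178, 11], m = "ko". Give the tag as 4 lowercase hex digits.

Key decimal bytes [32, 58, 208, 171, 224, 233, 161, 27, 178, 11] = 20 3a d0 ab e0 e9 a1 1b b2 0b is 10 bytes > B = 7, so hash it first: H(key) = 23 f4, then zero-pad to 7 bytes: K' = 23 f4 00 00 00 00 00.
K' ⊕ ipad = 15 c2 36 36 36 36 36.  K' ⊕ opad = 7f a8 5c 5c 5c 5c 5c.
Inner input = (K'⊕ipad) ∥ m = 15 c2 36 36 36 36 36 ∥ 6b 6f.
Inner hash: even-index sum = 294 mod 256 = 38; odd-index sum = 409 mod 256 = 153 → 26 99.
Outer input = (K'⊕opad) ∥ inner = 7f a8 5c 5c 5c 5c 5c ∥ 26 99.
Outer hash (tag): even-index sum = 556 mod 256 = 44; odd-index sum = 390 mod 256 = 134 → 2c 86.

2c86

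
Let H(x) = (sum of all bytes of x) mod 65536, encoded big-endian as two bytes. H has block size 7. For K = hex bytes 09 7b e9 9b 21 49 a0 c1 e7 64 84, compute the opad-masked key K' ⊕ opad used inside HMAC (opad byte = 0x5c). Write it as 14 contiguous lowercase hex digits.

59fe5c5c5c5c5c

Key hex bytes 09 7b e9 9b 21 49 a0 c1 e7 64 84 is 11 bytes > B = 7, so hash it first: H(key) = 05 a2, then zero-pad to 7 bytes: K' = 05 a2 00 00 00 00 00.
XOR each byte with 0x5c: 05⊕5c=59, a2⊕5c=fe, 00⊕5c=5c, 00⊕5c=5c, 00⊕5c=5c, 00⊕5c=5c, 00⊕5c=5c.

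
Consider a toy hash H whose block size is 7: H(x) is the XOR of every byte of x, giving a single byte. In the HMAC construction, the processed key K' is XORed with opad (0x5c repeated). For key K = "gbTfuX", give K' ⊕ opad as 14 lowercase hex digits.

Key "gbTfuX" = 67 62 54 66 75 58 is 6 bytes ≤ B = 7; zero-pad to 7 bytes: K' = 67 62 54 66 75 58 00.
XOR each byte with 0x5c: 67⊕5c=3b, 62⊕5c=3e, 54⊕5c=08, 66⊕5c=3a, 75⊕5c=29, 58⊕5c=04, 00⊕5c=5c.

3b3e083a29045c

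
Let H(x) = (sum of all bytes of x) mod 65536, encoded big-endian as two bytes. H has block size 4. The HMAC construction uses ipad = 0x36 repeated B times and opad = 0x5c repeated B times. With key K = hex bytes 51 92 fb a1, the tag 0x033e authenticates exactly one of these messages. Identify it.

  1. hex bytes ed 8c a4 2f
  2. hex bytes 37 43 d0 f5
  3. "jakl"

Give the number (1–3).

Key hex bytes 51 92 fb a1 is exactly B = 4 bytes: K' = 51 92 fb a1.
K' ⊕ ipad = 67 a4 cd 97; K' ⊕ opad = 0d ce a7 fd.
m1: inner = H(67 a4 cd 97 ed 8c a4 2f) = 04 bb; tag = H(0d ce a7 fd 04 bb) = 033e ← matches
m2: inner = H(67 a4 cd 97 37 43 d0 f5) = 04 ae; tag = H(0d ce a7 fd 04 ae) = 0331
m3: inner = H(67 a4 cd 97 6a 61 6b 6c) = 04 11; tag = H(0d ce a7 fd 04 11) = 0294

1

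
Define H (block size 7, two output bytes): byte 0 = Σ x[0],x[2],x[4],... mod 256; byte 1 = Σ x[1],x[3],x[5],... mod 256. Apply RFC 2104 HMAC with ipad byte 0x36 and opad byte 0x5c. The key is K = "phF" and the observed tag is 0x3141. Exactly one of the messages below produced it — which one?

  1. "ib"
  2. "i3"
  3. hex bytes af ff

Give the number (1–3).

Key "phF" = 70 68 46 is 3 bytes ≤ B = 7; zero-pad to 7 bytes: K' = 70 68 46 00 00 00 00.
K' ⊕ ipad = 46 5e 70 36 36 36 36; K' ⊕ opad = 2c 34 1a 5c 5c 5c 5c.
m1: inner = H(46 5e 70 36 36 36 36 69 62) = 84 33; tag = H(2c 34 1a 5c 5c 5c 5c 84 33) = 3170
m2: inner = H(46 5e 70 36 36 36 36 69 33) = 55 33; tag = H(2c 34 1a 5c 5c 5c 5c 55 33) = 3141 ← matches
m3: inner = H(46 5e 70 36 36 36 36 af ff) = 21 79; tag = H(2c 34 1a 5c 5c 5c 5c 21 79) = 770d

2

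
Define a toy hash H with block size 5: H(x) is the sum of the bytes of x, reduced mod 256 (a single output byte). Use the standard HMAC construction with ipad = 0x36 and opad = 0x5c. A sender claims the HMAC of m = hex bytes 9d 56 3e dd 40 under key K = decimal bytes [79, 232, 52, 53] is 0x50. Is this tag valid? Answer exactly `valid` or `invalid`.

Key decimal bytes [79, 232, 52, 53] = 4f e8 34 35 is 4 bytes ≤ B = 5; zero-pad to 5 bytes: K' = 4f e8 34 35 00.
K' ⊕ ipad = 79 de 02 03 36; K' ⊕ opad = 13 b4 68 69 5c.
Inner hash: sum = 121+222+2+3+54+157+86+62+221+64 = 992; mod 256 = 224 → e0.
Outer hash (recomputed tag): sum = 19+180+104+105+92+224 = 724; mod 256 = 212 → d4.
Recomputed tag = d4; claimed = 50 → mismatch.

invalid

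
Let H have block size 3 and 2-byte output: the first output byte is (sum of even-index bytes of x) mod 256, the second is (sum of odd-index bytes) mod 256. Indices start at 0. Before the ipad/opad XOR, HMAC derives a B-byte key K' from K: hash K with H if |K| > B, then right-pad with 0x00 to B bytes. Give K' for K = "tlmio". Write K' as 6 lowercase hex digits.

50d500

|K| = 5 > B = 3, so first hash the key.
H(K): even-index sum = 336 mod 256 = 80; odd-index sum = 213 mod 256 = 213 → 50 d5.
Zero-pad H(K) = 50 d5 to 3 bytes: K' = 50 d5 00.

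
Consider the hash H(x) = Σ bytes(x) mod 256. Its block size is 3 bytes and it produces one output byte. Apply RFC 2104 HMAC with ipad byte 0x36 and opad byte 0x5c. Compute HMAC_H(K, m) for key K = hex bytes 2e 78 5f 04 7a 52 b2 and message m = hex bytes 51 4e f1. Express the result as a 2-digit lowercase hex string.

40

Key hex bytes 2e 78 5f 04 7a 52 b2 is 7 bytes > B = 3, so hash it first: H(key) = 87, then zero-pad to 3 bytes: K' = 87 00 00.
K' ⊕ ipad = b1 36 36.  K' ⊕ opad = db 5c 5c.
Inner input = (K'⊕ipad) ∥ m = b1 36 36 ∥ 51 4e f1.
Inner hash: sum = 177+54+54+81+78+241 = 685; mod 256 = 173 → ad.
Outer input = (K'⊕opad) ∥ inner = db 5c 5c ∥ ad.
Outer hash (tag): sum = 219+92+92+173 = 576; mod 256 = 64 → 40.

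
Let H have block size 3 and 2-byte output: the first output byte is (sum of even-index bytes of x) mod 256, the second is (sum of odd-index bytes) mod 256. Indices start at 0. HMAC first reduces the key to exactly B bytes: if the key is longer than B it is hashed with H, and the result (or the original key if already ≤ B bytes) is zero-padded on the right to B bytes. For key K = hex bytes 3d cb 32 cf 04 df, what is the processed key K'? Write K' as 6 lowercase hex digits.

737900

|K| = 6 > B = 3, so first hash the key.
H(K): even-index sum = 115 mod 256 = 115; odd-index sum = 633 mod 256 = 121 → 73 79.
Zero-pad H(K) = 73 79 to 3 bytes: K' = 73 79 00.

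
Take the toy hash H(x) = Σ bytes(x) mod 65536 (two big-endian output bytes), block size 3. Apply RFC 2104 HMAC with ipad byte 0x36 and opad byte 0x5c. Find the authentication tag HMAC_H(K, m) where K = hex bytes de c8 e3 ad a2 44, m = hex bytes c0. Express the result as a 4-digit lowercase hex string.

0147

Key hex bytes de c8 e3 ad a2 44 is 6 bytes > B = 3, so hash it first: H(key) = 04 1c, then zero-pad to 3 bytes: K' = 04 1c 00.
K' ⊕ ipad = 32 2a 36.  K' ⊕ opad = 58 40 5c.
Inner input = (K'⊕ipad) ∥ m = 32 2a 36 ∥ c0.
Inner hash: sum = 50+42+54+192 = 338 → 01 52.
Outer input = (K'⊕opad) ∥ inner = 58 40 5c ∥ 01 52.
Outer hash (tag): sum = 88+64+92+1+82 = 327 → 01 47.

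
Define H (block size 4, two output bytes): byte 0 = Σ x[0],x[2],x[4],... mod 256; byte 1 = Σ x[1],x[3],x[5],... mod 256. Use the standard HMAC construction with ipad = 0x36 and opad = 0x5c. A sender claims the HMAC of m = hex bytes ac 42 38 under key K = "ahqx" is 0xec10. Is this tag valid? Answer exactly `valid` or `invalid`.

invalid

Key "ahqx" = 61 68 71 78 is exactly B = 4 bytes: K' = 61 68 71 78.
K' ⊕ ipad = 57 5e 47 4e; K' ⊕ opad = 3d 34 2d 24.
Inner hash: even-index sum = 386 mod 256 = 130; odd-index sum = 238 mod 256 = 238 → 82 ee.
Outer hash (recomputed tag): even-index sum = 236 mod 256 = 236; odd-index sum = 326 mod 256 = 70 → ec 46.
Recomputed tag = ec46; claimed = ec10 → mismatch.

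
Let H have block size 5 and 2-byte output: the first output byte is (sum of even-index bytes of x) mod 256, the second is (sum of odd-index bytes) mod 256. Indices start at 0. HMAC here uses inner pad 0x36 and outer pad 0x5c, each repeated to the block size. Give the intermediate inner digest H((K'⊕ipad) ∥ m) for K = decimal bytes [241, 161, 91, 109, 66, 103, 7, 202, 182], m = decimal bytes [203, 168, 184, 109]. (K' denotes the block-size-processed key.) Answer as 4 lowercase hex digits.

fec2

Key decimal bytes [241, 161, 91, 109, 66, 103, 7, 202, 182] = f1 a1 5b 6d 42 67 07 ca b6 is 9 bytes > B = 5, so hash it first: H(key) = 4b 3f, then zero-pad to 5 bytes: K' = 4b 3f 00 00 00.
K' ⊕ ipad = 7d 09 36 36 36.
Inner input = 7d 09 36 36 36 ∥ cb a8 b8 6d.
Inner hash: even-index sum = 510 mod 256 = 254; odd-index sum = 450 mod 256 = 194 → fe c2.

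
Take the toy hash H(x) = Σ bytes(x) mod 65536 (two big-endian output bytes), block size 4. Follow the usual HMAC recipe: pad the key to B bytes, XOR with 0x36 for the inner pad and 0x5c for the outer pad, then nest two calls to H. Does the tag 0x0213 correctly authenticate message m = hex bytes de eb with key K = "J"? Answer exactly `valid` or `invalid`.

Key "J" = 4a is 1 byte ≤ B = 4; zero-pad to 4 bytes: K' = 4a 00 00 00.
K' ⊕ ipad = 7c 36 36 36; K' ⊕ opad = 16 5c 5c 5c.
Inner hash: sum = 124+54+54+54+222+235 = 743 → 02 e7.
Outer hash (recomputed tag): sum = 22+92+92+92+2+231 = 531 → 02 13.
Recomputed tag = 0213; claimed = 0213 → match.

valid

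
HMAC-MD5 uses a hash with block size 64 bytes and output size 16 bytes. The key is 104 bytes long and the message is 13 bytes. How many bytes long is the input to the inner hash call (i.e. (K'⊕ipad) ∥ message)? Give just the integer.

Key is 104 > 64 bytes, so it is hashed to 16 bytes then zero-padded to 64: |K'| = 64.
Inner input = (K'⊕ipad) ∥ m → 64 + 13 = 77 bytes.

77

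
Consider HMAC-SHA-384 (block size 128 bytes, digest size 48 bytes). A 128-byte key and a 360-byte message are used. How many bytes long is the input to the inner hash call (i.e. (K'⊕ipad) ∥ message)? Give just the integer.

Key is 128 ≤ 128 bytes, zero-padded: |K'| = 128.
Inner input = (K'⊕ipad) ∥ m → 128 + 360 = 488 bytes.

488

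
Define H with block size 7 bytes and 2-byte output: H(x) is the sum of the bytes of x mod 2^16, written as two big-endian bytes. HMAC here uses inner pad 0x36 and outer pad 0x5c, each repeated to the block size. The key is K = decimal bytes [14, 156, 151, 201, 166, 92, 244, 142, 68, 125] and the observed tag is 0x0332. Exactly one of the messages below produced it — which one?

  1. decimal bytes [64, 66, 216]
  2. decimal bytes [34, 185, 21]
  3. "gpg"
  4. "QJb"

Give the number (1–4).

Key decimal bytes [14, 156, 151, 201, 166, 92, 244, 142, 68, 125] = 0e 9c 97 c9 a6 5c f4 8e 44 7d is 10 bytes > B = 7, so hash it first: H(key) = 05 4f, then zero-pad to 7 bytes: K' = 05 4f 00 00 00 00 00.
K' ⊕ ipad = 33 79 36 36 36 36 36; K' ⊕ opad = 59 13 5c 5c 5c 5c 5c.
m1: inner = H(33 79 36 36 36 36 36 40 42 d8) = 03 14; tag = H(59 13 5c 5c 5c 5c 5c 03 14) = 024f
m2: inner = H(33 79 36 36 36 36 36 22 b9 15) = 02 aa; tag = H(59 13 5c 5c 5c 5c 5c 02 aa) = 02e4
m3: inner = H(33 79 36 36 36 36 36 67 70 67) = 02 f8; tag = H(59 13 5c 5c 5c 5c 5c 02 f8) = 0332 ← matches
m4: inner = H(33 79 36 36 36 36 36 51 4a 62) = 02 b7; tag = H(59 13 5c 5c 5c 5c 5c 02 b7) = 02f1

3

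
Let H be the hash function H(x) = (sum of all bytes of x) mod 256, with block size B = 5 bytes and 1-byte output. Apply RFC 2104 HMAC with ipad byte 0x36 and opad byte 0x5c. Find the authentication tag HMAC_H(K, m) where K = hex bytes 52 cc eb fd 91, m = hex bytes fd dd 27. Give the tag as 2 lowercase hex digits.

Key hex bytes 52 cc eb fd 91 is exactly B = 5 bytes: K' = 52 cc eb fd 91.
K' ⊕ ipad = 64 fa dd cb a7.  K' ⊕ opad = 0e 90 b7 a1 cd.
Inner input = (K'⊕ipad) ∥ m = 64 fa dd cb a7 ∥ fd dd 27.
Inner hash: sum = 100+250+221+203+167+253+221+39 = 1454; mod 256 = 174 → ae.
Outer input = (K'⊕opad) ∥ inner = 0e 90 b7 a1 cd ∥ ae.
Outer hash (tag): sum = 14+144+183+161+205+174 = 881; mod 256 = 113 → 71.

71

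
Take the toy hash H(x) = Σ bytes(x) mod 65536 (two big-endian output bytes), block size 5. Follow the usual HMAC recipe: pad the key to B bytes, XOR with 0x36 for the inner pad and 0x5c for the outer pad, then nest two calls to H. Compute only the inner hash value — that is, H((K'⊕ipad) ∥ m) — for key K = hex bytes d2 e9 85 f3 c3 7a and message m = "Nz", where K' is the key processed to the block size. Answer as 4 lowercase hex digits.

Key hex bytes d2 e9 85 f3 c3 7a is 6 bytes > B = 5, so hash it first: H(key) = 04 70, then zero-pad to 5 bytes: K' = 04 70 00 00 00.
K' ⊕ ipad = 32 46 36 36 36.
Inner input = 32 46 36 36 36 ∥ 4e 7a.
Inner hash: sum = 50+70+54+54+54+78+122 = 482 → 01 e2.

01e2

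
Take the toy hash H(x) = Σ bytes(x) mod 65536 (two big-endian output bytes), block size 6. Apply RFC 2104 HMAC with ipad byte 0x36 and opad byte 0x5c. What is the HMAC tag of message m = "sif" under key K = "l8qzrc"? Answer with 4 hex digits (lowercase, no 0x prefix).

022c

Key "l8qzrc" = 6c 38 71 7a 72 63 is exactly B = 6 bytes: K' = 6c 38 71 7a 72 63.
K' ⊕ ipad = 5a 0e 47 4c 44 55.  K' ⊕ opad = 30 64 2d 26 2e 3f.
Inner input = (K'⊕ipad) ∥ m = 5a 0e 47 4c 44 55 ∥ 73 69 66.
Inner hash: sum = 90+14+71+76+68+85+115+105+102 = 726 → 02 d6.
Outer input = (K'⊕opad) ∥ inner = 30 64 2d 26 2e 3f ∥ 02 d6.
Outer hash (tag): sum = 48+100+45+38+46+63+2+214 = 556 → 02 2c.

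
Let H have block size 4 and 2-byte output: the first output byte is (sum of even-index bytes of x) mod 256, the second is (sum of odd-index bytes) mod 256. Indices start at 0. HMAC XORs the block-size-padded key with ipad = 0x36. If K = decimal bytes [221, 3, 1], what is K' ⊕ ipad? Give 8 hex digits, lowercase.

eb353736

Key decimal bytes [221, 3, 1] = dd 03 01 is 3 bytes ≤ B = 4; zero-pad to 4 bytes: K' = dd 03 01 00.
XOR each byte with 0x36: dd⊕36=eb, 03⊕36=35, 01⊕36=37, 00⊕36=36.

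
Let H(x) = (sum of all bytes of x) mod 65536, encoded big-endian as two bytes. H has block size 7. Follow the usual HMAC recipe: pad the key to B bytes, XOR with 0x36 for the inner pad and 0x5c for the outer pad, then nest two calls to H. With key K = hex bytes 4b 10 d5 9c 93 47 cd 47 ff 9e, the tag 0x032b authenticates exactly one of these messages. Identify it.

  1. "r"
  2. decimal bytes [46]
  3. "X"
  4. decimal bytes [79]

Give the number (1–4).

3

Key hex bytes 4b 10 d5 9c 93 47 cd 47 ff 9e is 10 bytes > B = 7, so hash it first: H(key) = 05 57, then zero-pad to 7 bytes: K' = 05 57 00 00 00 00 00.
K' ⊕ ipad = 33 61 36 36 36 36 36; K' ⊕ opad = 59 0b 5c 5c 5c 5c 5c.
m1: inner = H(33 61 36 36 36 36 36 72) = 02 14; tag = H(59 0b 5c 5c 5c 5c 5c 02 14) = 0246
m2: inner = H(33 61 36 36 36 36 36 2e) = 01 d0; tag = H(59 0b 5c 5c 5c 5c 5c 01 d0) = 0301
m3: inner = H(33 61 36 36 36 36 36 58) = 01 fa; tag = H(59 0b 5c 5c 5c 5c 5c 01 fa) = 032b ← matches
m4: inner = H(33 61 36 36 36 36 36 4f) = 01 f1; tag = H(59 0b 5c 5c 5c 5c 5c 01 f1) = 0322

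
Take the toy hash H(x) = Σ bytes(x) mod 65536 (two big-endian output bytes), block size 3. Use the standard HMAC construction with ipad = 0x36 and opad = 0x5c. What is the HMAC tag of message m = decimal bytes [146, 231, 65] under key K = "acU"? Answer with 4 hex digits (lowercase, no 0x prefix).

0150

Key "acU" = 61 63 55 is exactly B = 3 bytes: K' = 61 63 55.
K' ⊕ ipad = 57 55 63.  K' ⊕ opad = 3d 3f 09.
Inner input = (K'⊕ipad) ∥ m = 57 55 63 ∥ 92 e7 41.
Inner hash: sum = 87+85+99+146+231+65 = 713 → 02 c9.
Outer input = (K'⊕opad) ∥ inner = 3d 3f 09 ∥ 02 c9.
Outer hash (tag): sum = 61+63+9+2+201 = 336 → 01 50.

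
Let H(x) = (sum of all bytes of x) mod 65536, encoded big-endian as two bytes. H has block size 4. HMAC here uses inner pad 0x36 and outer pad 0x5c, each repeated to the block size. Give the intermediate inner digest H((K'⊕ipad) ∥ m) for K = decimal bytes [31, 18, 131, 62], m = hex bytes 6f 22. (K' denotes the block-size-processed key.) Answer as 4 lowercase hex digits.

019b

Key decimal bytes [31, 18, 131, 62] = 1f 12 83 3e is exactly B = 4 bytes: K' = 1f 12 83 3e.
K' ⊕ ipad = 29 24 b5 08.
Inner input = 29 24 b5 08 ∥ 6f 22.
Inner hash: sum = 41+36+181+8+111+34 = 411 → 01 9b.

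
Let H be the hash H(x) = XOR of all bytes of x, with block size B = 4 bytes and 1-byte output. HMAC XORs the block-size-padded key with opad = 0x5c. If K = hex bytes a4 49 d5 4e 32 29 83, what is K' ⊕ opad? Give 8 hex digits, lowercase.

b25c5c5c

Key hex bytes a4 49 d5 4e 32 29 83 is 7 bytes > B = 4, so hash it first: H(key) = ee, then zero-pad to 4 bytes: K' = ee 00 00 00.
XOR each byte with 0x5c: ee⊕5c=b2, 00⊕5c=5c, 00⊕5c=5c, 00⊕5c=5c.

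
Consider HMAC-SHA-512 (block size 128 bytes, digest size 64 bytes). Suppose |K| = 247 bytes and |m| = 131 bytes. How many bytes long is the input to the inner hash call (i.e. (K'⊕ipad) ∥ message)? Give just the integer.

259

Key is 247 > 128 bytes, so it is hashed to 64 bytes then zero-padded to 128: |K'| = 128.
Inner input = (K'⊕ipad) ∥ m → 128 + 131 = 259 bytes.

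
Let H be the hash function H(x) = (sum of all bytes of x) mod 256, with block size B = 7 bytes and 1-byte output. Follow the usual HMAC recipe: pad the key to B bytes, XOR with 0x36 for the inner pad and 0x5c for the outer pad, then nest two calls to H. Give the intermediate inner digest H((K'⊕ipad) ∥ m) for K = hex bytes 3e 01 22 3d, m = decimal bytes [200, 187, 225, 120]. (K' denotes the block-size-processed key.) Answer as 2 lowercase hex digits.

dc

Key hex bytes 3e 01 22 3d is 4 bytes ≤ B = 7; zero-pad to 7 bytes: K' = 3e 01 22 3d 00 00 00.
K' ⊕ ipad = 08 37 14 0b 36 36 36.
Inner input = 08 37 14 0b 36 36 36 ∥ c8 bb e1 78.
Inner hash: sum = 8+55+20+11+54+54+54+200+187+225+120 = 988; mod 256 = 220 → dc.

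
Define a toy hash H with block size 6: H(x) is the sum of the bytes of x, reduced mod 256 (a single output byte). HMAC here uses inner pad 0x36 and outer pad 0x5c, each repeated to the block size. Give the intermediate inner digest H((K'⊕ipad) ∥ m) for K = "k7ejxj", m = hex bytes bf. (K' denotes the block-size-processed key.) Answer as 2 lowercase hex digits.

76

Key "k7ejxj" = 6b 37 65 6a 78 6a is exactly B = 6 bytes: K' = 6b 37 65 6a 78 6a.
K' ⊕ ipad = 5d 01 53 5c 4e 5c.
Inner input = 5d 01 53 5c 4e 5c ∥ bf.
Inner hash: sum = 93+1+83+92+78+92+191 = 630; mod 256 = 118 → 76.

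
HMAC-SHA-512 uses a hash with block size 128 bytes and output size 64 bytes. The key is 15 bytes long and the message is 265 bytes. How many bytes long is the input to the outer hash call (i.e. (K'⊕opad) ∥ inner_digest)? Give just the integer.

192

Key is 15 ≤ 128 bytes, zero-padded: |K'| = 128.
Outer input = (K'⊕opad) ∥ H(inner) → 128 + 64 = 192 bytes.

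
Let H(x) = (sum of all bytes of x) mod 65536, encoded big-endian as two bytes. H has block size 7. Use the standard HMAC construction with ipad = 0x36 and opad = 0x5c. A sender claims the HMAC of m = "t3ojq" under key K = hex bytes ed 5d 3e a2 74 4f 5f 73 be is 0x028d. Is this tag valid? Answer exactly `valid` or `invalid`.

invalid

Key hex bytes ed 5d 3e a2 74 4f 5f 73 be is 9 bytes > B = 7, so hash it first: H(key) = 04 7d, then zero-pad to 7 bytes: K' = 04 7d 00 00 00 00 00.
K' ⊕ ipad = 32 4b 36 36 36 36 36; K' ⊕ opad = 58 21 5c 5c 5c 5c 5c.
Inner hash: sum = 50+75+54+54+54+54+54+116+51+111+106+113 = 892 → 03 7c.
Outer hash (recomputed tag): sum = 88+33+92+92+92+92+92+3+124 = 708 → 02 c4.
Recomputed tag = 02c4; claimed = 028d → mismatch.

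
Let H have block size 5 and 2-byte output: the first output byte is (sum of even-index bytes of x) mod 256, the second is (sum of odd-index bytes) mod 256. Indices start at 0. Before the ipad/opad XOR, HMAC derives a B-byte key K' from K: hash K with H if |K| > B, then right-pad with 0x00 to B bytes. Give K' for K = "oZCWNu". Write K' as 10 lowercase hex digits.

|K| = 6 > B = 5, so first hash the key.
H(K): even-index sum = 256 mod 256 = 0; odd-index sum = 294 mod 256 = 38 → 00 26.
Zero-pad H(K) = 00 26 to 5 bytes: K' = 00 26 00 00 00.

0026000000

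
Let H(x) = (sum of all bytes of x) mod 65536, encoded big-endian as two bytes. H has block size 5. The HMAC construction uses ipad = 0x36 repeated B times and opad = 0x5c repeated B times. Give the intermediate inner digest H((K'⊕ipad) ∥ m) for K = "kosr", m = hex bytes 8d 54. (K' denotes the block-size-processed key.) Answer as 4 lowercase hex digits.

0256

Key "kosr" = 6b 6f 73 72 is 4 bytes ≤ B = 5; zero-pad to 5 bytes: K' = 6b 6f 73 72 00.
K' ⊕ ipad = 5d 59 45 44 36.
Inner input = 5d 59 45 44 36 ∥ 8d 54.
Inner hash: sum = 93+89+69+68+54+141+84 = 598 → 02 56.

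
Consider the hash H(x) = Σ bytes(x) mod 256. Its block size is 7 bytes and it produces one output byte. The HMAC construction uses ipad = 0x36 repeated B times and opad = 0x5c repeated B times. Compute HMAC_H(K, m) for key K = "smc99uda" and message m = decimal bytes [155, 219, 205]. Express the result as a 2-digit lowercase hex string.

3b

Key "smc99uda" = 73 6d 63 39 39 75 64 61 is 8 bytes > B = 7, so hash it first: H(key) = ef, then zero-pad to 7 bytes: K' = ef 00 00 00 00 00 00.
K' ⊕ ipad = d9 36 36 36 36 36 36.  K' ⊕ opad = b3 5c 5c 5c 5c 5c 5c.
Inner input = (K'⊕ipad) ∥ m = d9 36 36 36 36 36 36 ∥ 9b db cd.
Inner hash: sum = 217+54+54+54+54+54+54+155+219+205 = 1120; mod 256 = 96 → 60.
Outer input = (K'⊕opad) ∥ inner = b3 5c 5c 5c 5c 5c 5c ∥ 60.
Outer hash (tag): sum = 179+92+92+92+92+92+92+96 = 827; mod 256 = 59 → 3b.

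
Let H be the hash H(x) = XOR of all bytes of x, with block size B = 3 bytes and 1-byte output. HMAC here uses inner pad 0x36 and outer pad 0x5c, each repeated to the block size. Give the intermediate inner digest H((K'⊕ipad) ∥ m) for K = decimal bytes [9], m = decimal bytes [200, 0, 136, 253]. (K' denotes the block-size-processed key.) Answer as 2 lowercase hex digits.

Key decimal bytes [9] = 09 is 1 byte ≤ B = 3; zero-pad to 3 bytes: K' = 09 00 00.
K' ⊕ ipad = 3f 36 36.
Inner input = 3f 36 36 ∥ c8 00 88 fd.
Inner hash: XOR 3f⊕36⊕36⊕c8⊕00⊕88⊕fd = 82.

82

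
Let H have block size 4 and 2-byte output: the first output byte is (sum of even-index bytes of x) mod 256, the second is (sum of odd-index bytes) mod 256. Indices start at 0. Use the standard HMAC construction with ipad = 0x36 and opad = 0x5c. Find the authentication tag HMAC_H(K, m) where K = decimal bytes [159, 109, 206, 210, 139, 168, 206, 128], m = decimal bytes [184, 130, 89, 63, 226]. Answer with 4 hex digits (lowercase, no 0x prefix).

0fdf

Key decimal bytes [159, 109, 206, 210, 139, 168, 206, 128] = 9f 6d ce d2 8b a8 ce 80 is 8 bytes > B = 4, so hash it first: H(key) = c6 67, then zero-pad to 4 bytes: K' = c6 67 00 00.
K' ⊕ ipad = f0 51 36 36.  K' ⊕ opad = 9a 3b 5c 5c.
Inner input = (K'⊕ipad) ∥ m = f0 51 36 36 ∥ b8 82 59 3f e2.
Inner hash: even-index sum = 793 mod 256 = 25; odd-index sum = 328 mod 256 = 72 → 19 48.
Outer input = (K'⊕opad) ∥ inner = 9a 3b 5c 5c ∥ 19 48.
Outer hash (tag): even-index sum = 271 mod 256 = 15; odd-index sum = 223 mod 256 = 223 → 0f df.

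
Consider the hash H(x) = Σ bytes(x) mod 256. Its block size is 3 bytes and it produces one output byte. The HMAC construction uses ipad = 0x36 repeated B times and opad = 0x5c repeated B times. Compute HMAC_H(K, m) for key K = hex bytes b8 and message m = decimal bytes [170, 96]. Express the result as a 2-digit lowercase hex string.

a0

Key hex bytes b8 is 1 byte ≤ B = 3; zero-pad to 3 bytes: K' = b8 00 00.
K' ⊕ ipad = 8e 36 36.  K' ⊕ opad = e4 5c 5c.
Inner input = (K'⊕ipad) ∥ m = 8e 36 36 ∥ aa 60.
Inner hash: sum = 142+54+54+170+96 = 516; mod 256 = 4 → 04.
Outer input = (K'⊕opad) ∥ inner = e4 5c 5c ∥ 04.
Outer hash (tag): sum = 228+92+92+4 = 416; mod 256 = 160 → a0.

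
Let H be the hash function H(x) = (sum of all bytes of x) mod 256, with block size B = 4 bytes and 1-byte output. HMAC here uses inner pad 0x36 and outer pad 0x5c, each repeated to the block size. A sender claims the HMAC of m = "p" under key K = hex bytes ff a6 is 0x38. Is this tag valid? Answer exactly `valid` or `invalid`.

invalid

Key hex bytes ff a6 is 2 bytes ≤ B = 4; zero-pad to 4 bytes: K' = ff a6 00 00.
K' ⊕ ipad = c9 90 36 36; K' ⊕ opad = a3 fa 5c 5c.
Inner hash: sum = 201+144+54+54+112 = 565; mod 256 = 53 → 35.
Outer hash (recomputed tag): sum = 163+250+92+92+53 = 650; mod 256 = 138 → 8a.
Recomputed tag = 8a; claimed = 38 → mismatch.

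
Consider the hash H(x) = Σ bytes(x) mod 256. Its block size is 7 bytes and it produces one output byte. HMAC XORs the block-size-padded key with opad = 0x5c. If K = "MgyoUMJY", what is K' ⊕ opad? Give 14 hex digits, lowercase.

bd5c5c5c5c5c5c

Key "MgyoUMJY" = 4d 67 79 6f 55 4d 4a 59 is 8 bytes > B = 7, so hash it first: H(key) = e1, then zero-pad to 7 bytes: K' = e1 00 00 00 00 00 00.
XOR each byte with 0x5c: e1⊕5c=bd, 00⊕5c=5c, 00⊕5c=5c, 00⊕5c=5c, 00⊕5c=5c, 00⊕5c=5c, 00⊕5c=5c.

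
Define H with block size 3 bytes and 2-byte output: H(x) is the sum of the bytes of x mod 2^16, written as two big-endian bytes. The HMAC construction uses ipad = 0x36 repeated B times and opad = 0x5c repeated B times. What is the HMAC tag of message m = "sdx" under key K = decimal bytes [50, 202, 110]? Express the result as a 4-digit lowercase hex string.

Key decimal bytes [50, 202, 110] = 32 ca 6e is exactly B = 3 bytes: K' = 32 ca 6e.
K' ⊕ ipad = 04 fc 58.  K' ⊕ opad = 6e 96 32.
Inner input = (K'⊕ipad) ∥ m = 04 fc 58 ∥ 73 64 78.
Inner hash: sum = 4+252+88+115+100+120 = 679 → 02 a7.
Outer input = (K'⊕opad) ∥ inner = 6e 96 32 ∥ 02 a7.
Outer hash (tag): sum = 110+150+50+2+167 = 479 → 01 df.

01df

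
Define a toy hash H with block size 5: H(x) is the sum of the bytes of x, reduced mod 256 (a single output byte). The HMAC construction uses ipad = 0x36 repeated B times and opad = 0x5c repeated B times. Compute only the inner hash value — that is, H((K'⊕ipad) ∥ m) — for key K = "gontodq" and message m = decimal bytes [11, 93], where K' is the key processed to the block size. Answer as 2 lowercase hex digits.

0a

Key "gontodq" = 67 6f 6e 74 6f 64 71 is 7 bytes > B = 5, so hash it first: H(key) = fc, then zero-pad to 5 bytes: K' = fc 00 00 00 00.
K' ⊕ ipad = ca 36 36 36 36.
Inner input = ca 36 36 36 36 ∥ 0b 5d.
Inner hash: sum = 202+54+54+54+54+11+93 = 522; mod 256 = 10 → 0a.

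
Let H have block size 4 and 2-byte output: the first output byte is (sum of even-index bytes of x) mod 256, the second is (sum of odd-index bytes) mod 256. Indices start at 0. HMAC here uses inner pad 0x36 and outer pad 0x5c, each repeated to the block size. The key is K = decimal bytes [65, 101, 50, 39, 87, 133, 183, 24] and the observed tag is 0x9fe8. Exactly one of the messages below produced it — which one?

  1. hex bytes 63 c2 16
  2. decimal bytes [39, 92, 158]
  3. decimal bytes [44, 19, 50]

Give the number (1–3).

Key decimal bytes [65, 101, 50, 39, 87, 133, 183, 24] = 41 65 32 27 57 85 b7 18 is 8 bytes > B = 4, so hash it first: H(key) = 81 29, then zero-pad to 4 bytes: K' = 81 29 00 00.
K' ⊕ ipad = b7 1f 36 36; K' ⊕ opad = dd 75 5c 5c.
m1: inner = H(b7 1f 36 36 63 c2 16) = 66 17; tag = H(dd 75 5c 5c 66 17) = 9fe8 ← matches
m2: inner = H(b7 1f 36 36 27 5c 9e) = b2 b1; tag = H(dd 75 5c 5c b2 b1) = eb82
m3: inner = H(b7 1f 36 36 2c 13 32) = 4b 68; tag = H(dd 75 5c 5c 4b 68) = 8439

1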